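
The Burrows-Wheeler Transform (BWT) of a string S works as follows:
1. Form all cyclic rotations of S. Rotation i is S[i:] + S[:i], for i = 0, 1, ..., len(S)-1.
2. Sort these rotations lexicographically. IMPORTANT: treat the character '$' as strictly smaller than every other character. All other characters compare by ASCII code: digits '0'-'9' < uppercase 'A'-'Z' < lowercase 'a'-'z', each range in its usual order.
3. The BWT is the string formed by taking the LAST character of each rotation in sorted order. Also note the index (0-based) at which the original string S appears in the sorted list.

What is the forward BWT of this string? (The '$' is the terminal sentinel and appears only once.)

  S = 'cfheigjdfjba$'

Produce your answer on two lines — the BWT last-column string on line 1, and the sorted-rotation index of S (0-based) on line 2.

Answer: abj$jhcdifefg
3

Derivation:
All 13 rotations (rotation i = S[i:]+S[:i]):
  rot[0] = cfheigjdfjba$
  rot[1] = fheigjdfjba$c
  rot[2] = heigjdfjba$cf
  rot[3] = eigjdfjba$cfh
  rot[4] = igjdfjba$cfhe
  rot[5] = gjdfjba$cfhei
  rot[6] = jdfjba$cfheig
  rot[7] = dfjba$cfheigj
  rot[8] = fjba$cfheigjd
  rot[9] = jba$cfheigjdf
  rot[10] = ba$cfheigjdfj
  rot[11] = a$cfheigjdfjb
  rot[12] = $cfheigjdfjba
Sorted (with $ < everything):
  sorted[0] = $cfheigjdfjba  (last char: 'a')
  sorted[1] = a$cfheigjdfjb  (last char: 'b')
  sorted[2] = ba$cfheigjdfj  (last char: 'j')
  sorted[3] = cfheigjdfjba$  (last char: '$')
  sorted[4] = dfjba$cfheigj  (last char: 'j')
  sorted[5] = eigjdfjba$cfh  (last char: 'h')
  sorted[6] = fheigjdfjba$c  (last char: 'c')
  sorted[7] = fjba$cfheigjd  (last char: 'd')
  sorted[8] = gjdfjba$cfhei  (last char: 'i')
  sorted[9] = heigjdfjba$cf  (last char: 'f')
  sorted[10] = igjdfjba$cfhe  (last char: 'e')
  sorted[11] = jba$cfheigjdf  (last char: 'f')
  sorted[12] = jdfjba$cfheig  (last char: 'g')
Last column: abj$jhcdifefg
Original string S is at sorted index 3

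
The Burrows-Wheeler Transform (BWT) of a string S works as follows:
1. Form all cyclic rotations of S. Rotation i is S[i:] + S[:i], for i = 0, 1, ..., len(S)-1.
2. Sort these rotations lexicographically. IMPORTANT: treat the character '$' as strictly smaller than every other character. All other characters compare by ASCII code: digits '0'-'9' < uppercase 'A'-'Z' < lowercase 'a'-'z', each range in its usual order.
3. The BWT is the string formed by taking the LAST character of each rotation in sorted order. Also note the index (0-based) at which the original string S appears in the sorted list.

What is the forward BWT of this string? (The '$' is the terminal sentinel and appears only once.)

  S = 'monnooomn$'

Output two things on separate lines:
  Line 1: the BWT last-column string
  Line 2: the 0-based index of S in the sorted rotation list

Answer: no$monomon
2

Derivation:
All 10 rotations (rotation i = S[i:]+S[:i]):
  rot[0] = monnooomn$
  rot[1] = onnooomn$m
  rot[2] = nnooomn$mo
  rot[3] = nooomn$mon
  rot[4] = ooomn$monn
  rot[5] = oomn$monno
  rot[6] = omn$monnoo
  rot[7] = mn$monnooo
  rot[8] = n$monnooom
  rot[9] = $monnooomn
Sorted (with $ < everything):
  sorted[0] = $monnooomn  (last char: 'n')
  sorted[1] = mn$monnooo  (last char: 'o')
  sorted[2] = monnooomn$  (last char: '$')
  sorted[3] = n$monnooom  (last char: 'm')
  sorted[4] = nnooomn$mo  (last char: 'o')
  sorted[5] = nooomn$mon  (last char: 'n')
  sorted[6] = omn$monnoo  (last char: 'o')
  sorted[7] = onnooomn$m  (last char: 'm')
  sorted[8] = oomn$monno  (last char: 'o')
  sorted[9] = ooomn$monn  (last char: 'n')
Last column: no$monomon
Original string S is at sorted index 2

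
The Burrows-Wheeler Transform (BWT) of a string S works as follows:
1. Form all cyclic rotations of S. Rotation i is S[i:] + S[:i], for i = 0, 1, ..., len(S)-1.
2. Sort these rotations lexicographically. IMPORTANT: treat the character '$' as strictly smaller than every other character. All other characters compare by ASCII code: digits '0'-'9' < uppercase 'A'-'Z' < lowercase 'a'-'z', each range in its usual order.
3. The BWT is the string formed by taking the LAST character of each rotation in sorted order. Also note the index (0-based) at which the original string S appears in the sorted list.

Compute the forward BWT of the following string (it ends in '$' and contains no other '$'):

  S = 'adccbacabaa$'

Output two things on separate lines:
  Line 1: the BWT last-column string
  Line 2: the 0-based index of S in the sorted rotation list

All 12 rotations (rotation i = S[i:]+S[:i]):
  rot[0] = adccbacabaa$
  rot[1] = dccbacabaa$a
  rot[2] = ccbacabaa$ad
  rot[3] = cbacabaa$adc
  rot[4] = bacabaa$adcc
  rot[5] = acabaa$adccb
  rot[6] = cabaa$adccba
  rot[7] = abaa$adccbac
  rot[8] = baa$adccbaca
  rot[9] = aa$adccbacab
  rot[10] = a$adccbacaba
  rot[11] = $adccbacabaa
Sorted (with $ < everything):
  sorted[0] = $adccbacabaa  (last char: 'a')
  sorted[1] = a$adccbacaba  (last char: 'a')
  sorted[2] = aa$adccbacab  (last char: 'b')
  sorted[3] = abaa$adccbac  (last char: 'c')
  sorted[4] = acabaa$adccb  (last char: 'b')
  sorted[5] = adccbacabaa$  (last char: '$')
  sorted[6] = baa$adccbaca  (last char: 'a')
  sorted[7] = bacabaa$adcc  (last char: 'c')
  sorted[8] = cabaa$adccba  (last char: 'a')
  sorted[9] = cbacabaa$adc  (last char: 'c')
  sorted[10] = ccbacabaa$ad  (last char: 'd')
  sorted[11] = dccbacabaa$a  (last char: 'a')
Last column: aabcb$acacda
Original string S is at sorted index 5

Answer: aabcb$acacda
5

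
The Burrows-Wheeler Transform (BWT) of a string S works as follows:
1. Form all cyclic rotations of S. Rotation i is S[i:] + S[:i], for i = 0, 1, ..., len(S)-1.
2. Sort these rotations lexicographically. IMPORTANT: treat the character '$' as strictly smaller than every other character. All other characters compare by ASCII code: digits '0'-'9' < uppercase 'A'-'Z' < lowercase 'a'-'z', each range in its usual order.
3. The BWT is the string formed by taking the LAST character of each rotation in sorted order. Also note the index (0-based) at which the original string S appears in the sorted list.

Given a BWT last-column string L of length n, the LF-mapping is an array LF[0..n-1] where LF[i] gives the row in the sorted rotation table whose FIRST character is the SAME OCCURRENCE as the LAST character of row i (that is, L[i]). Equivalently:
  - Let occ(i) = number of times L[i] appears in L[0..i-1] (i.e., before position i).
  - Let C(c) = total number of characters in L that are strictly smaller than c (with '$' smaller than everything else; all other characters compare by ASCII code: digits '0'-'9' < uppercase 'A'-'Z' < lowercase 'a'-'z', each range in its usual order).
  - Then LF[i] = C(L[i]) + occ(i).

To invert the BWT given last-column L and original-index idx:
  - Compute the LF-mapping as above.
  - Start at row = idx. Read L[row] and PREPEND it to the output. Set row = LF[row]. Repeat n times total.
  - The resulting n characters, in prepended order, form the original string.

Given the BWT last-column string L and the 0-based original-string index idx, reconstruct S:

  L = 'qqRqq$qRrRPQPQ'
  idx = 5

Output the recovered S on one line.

Answer: RPqRRqPqQqQrq$

Derivation:
LF mapping: 8 9 5 10 11 0 12 6 13 7 1 3 2 4
Walk LF starting at row 5, prepending L[row]:
  step 1: row=5, L[5]='$', prepend. Next row=LF[5]=0
  step 2: row=0, L[0]='q', prepend. Next row=LF[0]=8
  step 3: row=8, L[8]='r', prepend. Next row=LF[8]=13
  step 4: row=13, L[13]='Q', prepend. Next row=LF[13]=4
  step 5: row=4, L[4]='q', prepend. Next row=LF[4]=11
  step 6: row=11, L[11]='Q', prepend. Next row=LF[11]=3
  step 7: row=3, L[3]='q', prepend. Next row=LF[3]=10
  step 8: row=10, L[10]='P', prepend. Next row=LF[10]=1
  step 9: row=1, L[1]='q', prepend. Next row=LF[1]=9
  step 10: row=9, L[9]='R', prepend. Next row=LF[9]=7
  step 11: row=7, L[7]='R', prepend. Next row=LF[7]=6
  step 12: row=6, L[6]='q', prepend. Next row=LF[6]=12
  step 13: row=12, L[12]='P', prepend. Next row=LF[12]=2
  step 14: row=2, L[2]='R', prepend. Next row=LF[2]=5
Reversed output: RPqRRqPqQqQrq$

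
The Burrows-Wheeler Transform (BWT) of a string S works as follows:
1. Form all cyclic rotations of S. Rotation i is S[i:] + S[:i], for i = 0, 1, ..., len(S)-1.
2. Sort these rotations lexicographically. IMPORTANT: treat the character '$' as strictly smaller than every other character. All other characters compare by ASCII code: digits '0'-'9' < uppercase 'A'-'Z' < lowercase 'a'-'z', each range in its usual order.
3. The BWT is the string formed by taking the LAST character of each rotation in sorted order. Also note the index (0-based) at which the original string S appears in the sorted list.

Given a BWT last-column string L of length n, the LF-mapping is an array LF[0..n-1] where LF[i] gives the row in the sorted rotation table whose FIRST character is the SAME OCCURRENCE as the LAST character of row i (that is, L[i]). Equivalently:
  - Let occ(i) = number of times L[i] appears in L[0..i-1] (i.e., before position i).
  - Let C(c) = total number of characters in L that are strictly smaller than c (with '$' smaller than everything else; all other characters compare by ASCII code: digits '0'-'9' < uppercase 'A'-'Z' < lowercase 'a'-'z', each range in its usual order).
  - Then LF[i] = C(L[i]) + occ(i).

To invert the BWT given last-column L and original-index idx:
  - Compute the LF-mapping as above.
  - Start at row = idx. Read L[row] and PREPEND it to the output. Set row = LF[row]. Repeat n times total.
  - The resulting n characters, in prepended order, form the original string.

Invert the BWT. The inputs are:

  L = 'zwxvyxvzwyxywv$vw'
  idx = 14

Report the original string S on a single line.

LF mapping: 15 5 9 1 12 10 2 16 6 13 11 14 7 3 0 4 8
Walk LF starting at row 14, prepending L[row]:
  step 1: row=14, L[14]='$', prepend. Next row=LF[14]=0
  step 2: row=0, L[0]='z', prepend. Next row=LF[0]=15
  step 3: row=15, L[15]='v', prepend. Next row=LF[15]=4
  step 4: row=4, L[4]='y', prepend. Next row=LF[4]=12
  step 5: row=12, L[12]='w', prepend. Next row=LF[12]=7
  step 6: row=7, L[7]='z', prepend. Next row=LF[7]=16
  step 7: row=16, L[16]='w', prepend. Next row=LF[16]=8
  step 8: row=8, L[8]='w', prepend. Next row=LF[8]=6
  step 9: row=6, L[6]='v', prepend. Next row=LF[6]=2
  step 10: row=2, L[2]='x', prepend. Next row=LF[2]=9
  step 11: row=9, L[9]='y', prepend. Next row=LF[9]=13
  step 12: row=13, L[13]='v', prepend. Next row=LF[13]=3
  step 13: row=3, L[3]='v', prepend. Next row=LF[3]=1
  step 14: row=1, L[1]='w', prepend. Next row=LF[1]=5
  step 15: row=5, L[5]='x', prepend. Next row=LF[5]=10
  step 16: row=10, L[10]='x', prepend. Next row=LF[10]=11
  step 17: row=11, L[11]='y', prepend. Next row=LF[11]=14
Reversed output: yxxwvvyxvwwzwyvz$

Answer: yxxwvvyxvwwzwyvz$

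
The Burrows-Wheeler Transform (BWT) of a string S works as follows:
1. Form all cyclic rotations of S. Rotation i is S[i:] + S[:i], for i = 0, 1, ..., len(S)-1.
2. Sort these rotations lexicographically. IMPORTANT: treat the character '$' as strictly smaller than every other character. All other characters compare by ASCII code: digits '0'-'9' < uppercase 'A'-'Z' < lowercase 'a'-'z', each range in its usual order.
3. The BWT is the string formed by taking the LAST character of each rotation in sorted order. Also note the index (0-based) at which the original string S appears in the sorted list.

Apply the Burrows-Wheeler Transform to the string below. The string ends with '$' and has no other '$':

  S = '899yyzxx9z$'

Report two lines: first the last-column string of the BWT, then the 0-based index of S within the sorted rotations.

All 11 rotations (rotation i = S[i:]+S[:i]):
  rot[0] = 899yyzxx9z$
  rot[1] = 99yyzxx9z$8
  rot[2] = 9yyzxx9z$89
  rot[3] = yyzxx9z$899
  rot[4] = yzxx9z$899y
  rot[5] = zxx9z$899yy
  rot[6] = xx9z$899yyz
  rot[7] = x9z$899yyzx
  rot[8] = 9z$899yyzxx
  rot[9] = z$899yyzxx9
  rot[10] = $899yyzxx9z
Sorted (with $ < everything):
  sorted[0] = $899yyzxx9z  (last char: 'z')
  sorted[1] = 899yyzxx9z$  (last char: '$')
  sorted[2] = 99yyzxx9z$8  (last char: '8')
  sorted[3] = 9yyzxx9z$89  (last char: '9')
  sorted[4] = 9z$899yyzxx  (last char: 'x')
  sorted[5] = x9z$899yyzx  (last char: 'x')
  sorted[6] = xx9z$899yyz  (last char: 'z')
  sorted[7] = yyzxx9z$899  (last char: '9')
  sorted[8] = yzxx9z$899y  (last char: 'y')
  sorted[9] = z$899yyzxx9  (last char: '9')
  sorted[10] = zxx9z$899yy  (last char: 'y')
Last column: z$89xxz9y9y
Original string S is at sorted index 1

Answer: z$89xxz9y9y
1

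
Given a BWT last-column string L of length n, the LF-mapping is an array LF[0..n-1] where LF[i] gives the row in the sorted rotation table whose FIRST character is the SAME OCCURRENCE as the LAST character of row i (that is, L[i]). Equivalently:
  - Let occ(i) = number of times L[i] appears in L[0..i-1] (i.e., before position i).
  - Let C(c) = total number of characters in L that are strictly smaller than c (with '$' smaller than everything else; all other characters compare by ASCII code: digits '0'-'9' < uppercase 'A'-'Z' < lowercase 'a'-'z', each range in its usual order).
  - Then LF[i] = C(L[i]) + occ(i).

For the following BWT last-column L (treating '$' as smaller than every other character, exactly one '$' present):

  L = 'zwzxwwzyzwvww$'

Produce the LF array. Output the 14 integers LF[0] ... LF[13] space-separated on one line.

Char counts: '$':1, 'v':1, 'w':6, 'x':1, 'y':1, 'z':4
C (first-col start): C('$')=0, C('v')=1, C('w')=2, C('x')=8, C('y')=9, C('z')=10
L[0]='z': occ=0, LF[0]=C('z')+0=10+0=10
L[1]='w': occ=0, LF[1]=C('w')+0=2+0=2
L[2]='z': occ=1, LF[2]=C('z')+1=10+1=11
L[3]='x': occ=0, LF[3]=C('x')+0=8+0=8
L[4]='w': occ=1, LF[4]=C('w')+1=2+1=3
L[5]='w': occ=2, LF[5]=C('w')+2=2+2=4
L[6]='z': occ=2, LF[6]=C('z')+2=10+2=12
L[7]='y': occ=0, LF[7]=C('y')+0=9+0=9
L[8]='z': occ=3, LF[8]=C('z')+3=10+3=13
L[9]='w': occ=3, LF[9]=C('w')+3=2+3=5
L[10]='v': occ=0, LF[10]=C('v')+0=1+0=1
L[11]='w': occ=4, LF[11]=C('w')+4=2+4=6
L[12]='w': occ=5, LF[12]=C('w')+5=2+5=7
L[13]='$': occ=0, LF[13]=C('$')+0=0+0=0

Answer: 10 2 11 8 3 4 12 9 13 5 1 6 7 0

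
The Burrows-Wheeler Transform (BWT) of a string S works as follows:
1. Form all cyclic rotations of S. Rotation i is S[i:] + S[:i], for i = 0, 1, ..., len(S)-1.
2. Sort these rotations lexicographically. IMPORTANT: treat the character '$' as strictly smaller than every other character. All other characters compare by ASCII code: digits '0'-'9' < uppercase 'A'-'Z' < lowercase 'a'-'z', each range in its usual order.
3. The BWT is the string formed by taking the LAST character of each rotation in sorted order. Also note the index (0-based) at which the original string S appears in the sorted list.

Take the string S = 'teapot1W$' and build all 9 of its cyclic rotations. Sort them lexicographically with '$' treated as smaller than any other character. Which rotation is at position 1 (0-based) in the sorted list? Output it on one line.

Answer: 1W$teapot

Derivation:
All 9 rotations (rotation i = S[i:]+S[:i]):
  rot[0] = teapot1W$
  rot[1] = eapot1W$t
  rot[2] = apot1W$te
  rot[3] = pot1W$tea
  rot[4] = ot1W$teap
  rot[5] = t1W$teapo
  rot[6] = 1W$teapot
  rot[7] = W$teapot1
  rot[8] = $teapot1W
Sorted (with $ < everything):
  sorted[0] = $teapot1W
  sorted[1] = 1W$teapot
  sorted[2] = W$teapot1
  sorted[3] = apot1W$te
  sorted[4] = eapot1W$t
  sorted[5] = ot1W$teap
  sorted[6] = pot1W$tea
  sorted[7] = t1W$teapo
  sorted[8] = teapot1W$
sorted[1] = 1W$teapot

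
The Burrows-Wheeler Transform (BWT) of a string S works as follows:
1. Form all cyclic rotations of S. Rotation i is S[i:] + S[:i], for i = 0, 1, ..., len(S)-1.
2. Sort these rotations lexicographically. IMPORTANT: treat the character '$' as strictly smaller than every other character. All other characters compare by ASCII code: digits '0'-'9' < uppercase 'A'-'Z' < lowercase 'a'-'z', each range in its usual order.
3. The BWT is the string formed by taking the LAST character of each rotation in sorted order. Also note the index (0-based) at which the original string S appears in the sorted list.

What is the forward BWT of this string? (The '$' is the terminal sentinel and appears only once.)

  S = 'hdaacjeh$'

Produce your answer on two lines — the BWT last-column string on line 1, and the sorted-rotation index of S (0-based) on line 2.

Answer: hdaahje$c
7

Derivation:
All 9 rotations (rotation i = S[i:]+S[:i]):
  rot[0] = hdaacjeh$
  rot[1] = daacjeh$h
  rot[2] = aacjeh$hd
  rot[3] = acjeh$hda
  rot[4] = cjeh$hdaa
  rot[5] = jeh$hdaac
  rot[6] = eh$hdaacj
  rot[7] = h$hdaacje
  rot[8] = $hdaacjeh
Sorted (with $ < everything):
  sorted[0] = $hdaacjeh  (last char: 'h')
  sorted[1] = aacjeh$hd  (last char: 'd')
  sorted[2] = acjeh$hda  (last char: 'a')
  sorted[3] = cjeh$hdaa  (last char: 'a')
  sorted[4] = daacjeh$h  (last char: 'h')
  sorted[5] = eh$hdaacj  (last char: 'j')
  sorted[6] = h$hdaacje  (last char: 'e')
  sorted[7] = hdaacjeh$  (last char: '$')
  sorted[8] = jeh$hdaac  (last char: 'c')
Last column: hdaahje$c
Original string S is at sorted index 7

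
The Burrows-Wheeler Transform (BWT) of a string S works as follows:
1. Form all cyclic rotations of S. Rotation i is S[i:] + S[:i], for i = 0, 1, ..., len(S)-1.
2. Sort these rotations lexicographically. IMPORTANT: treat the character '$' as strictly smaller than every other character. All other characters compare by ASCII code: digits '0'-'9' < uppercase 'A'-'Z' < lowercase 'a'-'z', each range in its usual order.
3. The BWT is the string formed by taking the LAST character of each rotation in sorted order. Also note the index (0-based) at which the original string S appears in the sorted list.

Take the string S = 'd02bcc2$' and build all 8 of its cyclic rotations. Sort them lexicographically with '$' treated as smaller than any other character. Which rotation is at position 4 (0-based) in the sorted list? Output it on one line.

All 8 rotations (rotation i = S[i:]+S[:i]):
  rot[0] = d02bcc2$
  rot[1] = 02bcc2$d
  rot[2] = 2bcc2$d0
  rot[3] = bcc2$d02
  rot[4] = cc2$d02b
  rot[5] = c2$d02bc
  rot[6] = 2$d02bcc
  rot[7] = $d02bcc2
Sorted (with $ < everything):
  sorted[0] = $d02bcc2
  sorted[1] = 02bcc2$d
  sorted[2] = 2$d02bcc
  sorted[3] = 2bcc2$d0
  sorted[4] = bcc2$d02
  sorted[5] = c2$d02bc
  sorted[6] = cc2$d02b
  sorted[7] = d02bcc2$
sorted[4] = bcc2$d02

Answer: bcc2$d02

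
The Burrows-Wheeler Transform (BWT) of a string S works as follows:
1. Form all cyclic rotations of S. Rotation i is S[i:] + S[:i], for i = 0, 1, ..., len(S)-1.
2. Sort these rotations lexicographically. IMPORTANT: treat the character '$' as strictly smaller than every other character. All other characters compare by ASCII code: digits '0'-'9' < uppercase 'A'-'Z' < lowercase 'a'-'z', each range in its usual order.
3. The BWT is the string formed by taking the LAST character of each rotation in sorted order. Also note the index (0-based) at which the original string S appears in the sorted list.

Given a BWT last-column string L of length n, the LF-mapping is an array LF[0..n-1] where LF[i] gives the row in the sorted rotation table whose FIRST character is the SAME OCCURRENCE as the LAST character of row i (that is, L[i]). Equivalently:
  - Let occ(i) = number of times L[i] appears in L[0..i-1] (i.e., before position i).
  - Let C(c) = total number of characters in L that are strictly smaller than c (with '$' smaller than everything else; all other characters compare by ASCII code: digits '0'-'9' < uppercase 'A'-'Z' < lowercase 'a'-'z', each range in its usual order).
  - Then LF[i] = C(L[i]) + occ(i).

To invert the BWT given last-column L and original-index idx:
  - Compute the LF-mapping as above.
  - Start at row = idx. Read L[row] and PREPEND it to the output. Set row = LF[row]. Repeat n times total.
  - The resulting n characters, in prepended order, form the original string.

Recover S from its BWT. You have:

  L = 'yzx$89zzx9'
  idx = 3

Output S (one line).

LF mapping: 6 7 4 0 1 2 8 9 5 3
Walk LF starting at row 3, prepending L[row]:
  step 1: row=3, L[3]='$', prepend. Next row=LF[3]=0
  step 2: row=0, L[0]='y', prepend. Next row=LF[0]=6
  step 3: row=6, L[6]='z', prepend. Next row=LF[6]=8
  step 4: row=8, L[8]='x', prepend. Next row=LF[8]=5
  step 5: row=5, L[5]='9', prepend. Next row=LF[5]=2
  step 6: row=2, L[2]='x', prepend. Next row=LF[2]=4
  step 7: row=4, L[4]='8', prepend. Next row=LF[4]=1
  step 8: row=1, L[1]='z', prepend. Next row=LF[1]=7
  step 9: row=7, L[7]='z', prepend. Next row=LF[7]=9
  step 10: row=9, L[9]='9', prepend. Next row=LF[9]=3
Reversed output: 9zz8x9xzy$

Answer: 9zz8x9xzy$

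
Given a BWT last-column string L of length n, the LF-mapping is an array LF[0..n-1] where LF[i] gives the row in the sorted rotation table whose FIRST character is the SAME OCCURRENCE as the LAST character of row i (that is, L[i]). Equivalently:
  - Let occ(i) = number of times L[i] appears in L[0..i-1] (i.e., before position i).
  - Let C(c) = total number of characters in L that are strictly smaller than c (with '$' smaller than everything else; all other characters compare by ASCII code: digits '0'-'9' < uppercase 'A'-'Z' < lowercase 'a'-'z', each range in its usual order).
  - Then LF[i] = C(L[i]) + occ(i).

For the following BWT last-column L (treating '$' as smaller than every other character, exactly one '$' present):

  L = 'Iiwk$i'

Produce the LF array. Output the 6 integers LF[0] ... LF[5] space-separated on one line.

Answer: 1 2 5 4 0 3

Derivation:
Char counts: '$':1, 'I':1, 'i':2, 'k':1, 'w':1
C (first-col start): C('$')=0, C('I')=1, C('i')=2, C('k')=4, C('w')=5
L[0]='I': occ=0, LF[0]=C('I')+0=1+0=1
L[1]='i': occ=0, LF[1]=C('i')+0=2+0=2
L[2]='w': occ=0, LF[2]=C('w')+0=5+0=5
L[3]='k': occ=0, LF[3]=C('k')+0=4+0=4
L[4]='$': occ=0, LF[4]=C('$')+0=0+0=0
L[5]='i': occ=1, LF[5]=C('i')+1=2+1=3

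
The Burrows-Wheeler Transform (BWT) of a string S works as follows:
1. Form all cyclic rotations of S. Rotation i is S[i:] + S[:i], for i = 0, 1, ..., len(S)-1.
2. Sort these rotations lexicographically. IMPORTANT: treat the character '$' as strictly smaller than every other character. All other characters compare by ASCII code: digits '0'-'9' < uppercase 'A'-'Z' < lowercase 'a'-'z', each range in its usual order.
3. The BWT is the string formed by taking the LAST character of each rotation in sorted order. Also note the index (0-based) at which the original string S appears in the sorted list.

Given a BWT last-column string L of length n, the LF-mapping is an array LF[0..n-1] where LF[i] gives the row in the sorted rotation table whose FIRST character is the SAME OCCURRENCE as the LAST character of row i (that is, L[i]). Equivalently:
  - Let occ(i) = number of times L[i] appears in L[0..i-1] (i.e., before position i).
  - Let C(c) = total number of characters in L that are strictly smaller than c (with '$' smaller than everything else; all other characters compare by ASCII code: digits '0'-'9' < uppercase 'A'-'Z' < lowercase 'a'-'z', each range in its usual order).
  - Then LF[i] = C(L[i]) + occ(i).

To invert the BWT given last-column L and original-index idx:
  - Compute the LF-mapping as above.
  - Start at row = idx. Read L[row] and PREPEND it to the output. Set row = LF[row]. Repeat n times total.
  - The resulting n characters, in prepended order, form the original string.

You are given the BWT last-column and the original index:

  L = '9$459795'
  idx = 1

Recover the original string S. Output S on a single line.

LF mapping: 5 0 1 2 6 4 7 3
Walk LF starting at row 1, prepending L[row]:
  step 1: row=1, L[1]='$', prepend. Next row=LF[1]=0
  step 2: row=0, L[0]='9', prepend. Next row=LF[0]=5
  step 3: row=5, L[5]='7', prepend. Next row=LF[5]=4
  step 4: row=4, L[4]='9', prepend. Next row=LF[4]=6
  step 5: row=6, L[6]='9', prepend. Next row=LF[6]=7
  step 6: row=7, L[7]='5', prepend. Next row=LF[7]=3
  step 7: row=3, L[3]='5', prepend. Next row=LF[3]=2
  step 8: row=2, L[2]='4', prepend. Next row=LF[2]=1
Reversed output: 4559979$

Answer: 4559979$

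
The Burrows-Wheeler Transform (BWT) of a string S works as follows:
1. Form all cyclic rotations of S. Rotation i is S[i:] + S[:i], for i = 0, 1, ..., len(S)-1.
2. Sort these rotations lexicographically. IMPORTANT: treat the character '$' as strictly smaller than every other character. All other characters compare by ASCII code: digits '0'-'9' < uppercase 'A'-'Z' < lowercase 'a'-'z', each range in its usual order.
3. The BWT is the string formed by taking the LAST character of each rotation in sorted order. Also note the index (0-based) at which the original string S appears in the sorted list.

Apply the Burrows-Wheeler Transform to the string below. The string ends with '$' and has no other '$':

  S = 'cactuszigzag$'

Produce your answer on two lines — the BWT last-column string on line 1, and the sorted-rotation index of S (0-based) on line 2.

Answer: gcz$aaizuctgs
3

Derivation:
All 13 rotations (rotation i = S[i:]+S[:i]):
  rot[0] = cactuszigzag$
  rot[1] = actuszigzag$c
  rot[2] = ctuszigzag$ca
  rot[3] = tuszigzag$cac
  rot[4] = uszigzag$cact
  rot[5] = szigzag$cactu
  rot[6] = zigzag$cactus
  rot[7] = igzag$cactusz
  rot[8] = gzag$cactuszi
  rot[9] = zag$cactuszig
  rot[10] = ag$cactuszigz
  rot[11] = g$cactuszigza
  rot[12] = $cactuszigzag
Sorted (with $ < everything):
  sorted[0] = $cactuszigzag  (last char: 'g')
  sorted[1] = actuszigzag$c  (last char: 'c')
  sorted[2] = ag$cactuszigz  (last char: 'z')
  sorted[3] = cactuszigzag$  (last char: '$')
  sorted[4] = ctuszigzag$ca  (last char: 'a')
  sorted[5] = g$cactuszigza  (last char: 'a')
  sorted[6] = gzag$cactuszi  (last char: 'i')
  sorted[7] = igzag$cactusz  (last char: 'z')
  sorted[8] = szigzag$cactu  (last char: 'u')
  sorted[9] = tuszigzag$cac  (last char: 'c')
  sorted[10] = uszigzag$cact  (last char: 't')
  sorted[11] = zag$cactuszig  (last char: 'g')
  sorted[12] = zigzag$cactus  (last char: 's')
Last column: gcz$aaizuctgs
Original string S is at sorted index 3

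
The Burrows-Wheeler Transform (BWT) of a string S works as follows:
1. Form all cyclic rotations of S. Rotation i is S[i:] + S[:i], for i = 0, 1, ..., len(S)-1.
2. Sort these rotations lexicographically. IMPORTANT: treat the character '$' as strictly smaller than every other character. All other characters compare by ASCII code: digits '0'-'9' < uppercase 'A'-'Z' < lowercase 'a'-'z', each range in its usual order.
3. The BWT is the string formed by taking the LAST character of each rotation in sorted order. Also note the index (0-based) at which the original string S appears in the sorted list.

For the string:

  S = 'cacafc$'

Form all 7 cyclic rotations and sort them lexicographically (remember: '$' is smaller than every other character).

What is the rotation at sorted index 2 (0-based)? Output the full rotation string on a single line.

All 7 rotations (rotation i = S[i:]+S[:i]):
  rot[0] = cacafc$
  rot[1] = acafc$c
  rot[2] = cafc$ca
  rot[3] = afc$cac
  rot[4] = fc$caca
  rot[5] = c$cacaf
  rot[6] = $cacafc
Sorted (with $ < everything):
  sorted[0] = $cacafc
  sorted[1] = acafc$c
  sorted[2] = afc$cac
  sorted[3] = c$cacaf
  sorted[4] = cacafc$
  sorted[5] = cafc$ca
  sorted[6] = fc$caca
sorted[2] = afc$cac

Answer: afc$cac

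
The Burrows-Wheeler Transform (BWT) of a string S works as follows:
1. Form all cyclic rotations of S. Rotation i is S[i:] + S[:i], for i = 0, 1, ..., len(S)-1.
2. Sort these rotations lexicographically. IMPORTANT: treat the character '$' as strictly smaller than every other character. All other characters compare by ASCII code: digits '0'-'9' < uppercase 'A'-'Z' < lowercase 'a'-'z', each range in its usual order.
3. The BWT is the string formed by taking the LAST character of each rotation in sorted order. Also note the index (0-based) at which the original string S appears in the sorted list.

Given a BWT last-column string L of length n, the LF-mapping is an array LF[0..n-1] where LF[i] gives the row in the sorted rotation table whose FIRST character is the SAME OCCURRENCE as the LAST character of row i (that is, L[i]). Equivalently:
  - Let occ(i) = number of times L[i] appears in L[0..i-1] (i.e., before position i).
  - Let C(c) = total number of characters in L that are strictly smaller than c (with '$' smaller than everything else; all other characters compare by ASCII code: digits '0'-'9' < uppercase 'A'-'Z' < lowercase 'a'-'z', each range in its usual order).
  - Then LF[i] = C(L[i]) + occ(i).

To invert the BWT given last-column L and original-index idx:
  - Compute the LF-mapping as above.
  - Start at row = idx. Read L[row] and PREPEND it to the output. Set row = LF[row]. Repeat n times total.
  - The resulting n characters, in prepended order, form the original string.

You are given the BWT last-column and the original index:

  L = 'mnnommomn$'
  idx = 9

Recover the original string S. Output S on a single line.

LF mapping: 1 5 6 8 2 3 9 4 7 0
Walk LF starting at row 9, prepending L[row]:
  step 1: row=9, L[9]='$', prepend. Next row=LF[9]=0
  step 2: row=0, L[0]='m', prepend. Next row=LF[0]=1
  step 3: row=1, L[1]='n', prepend. Next row=LF[1]=5
  step 4: row=5, L[5]='m', prepend. Next row=LF[5]=3
  step 5: row=3, L[3]='o', prepend. Next row=LF[3]=8
  step 6: row=8, L[8]='n', prepend. Next row=LF[8]=7
  step 7: row=7, L[7]='m', prepend. Next row=LF[7]=4
  step 8: row=4, L[4]='m', prepend. Next row=LF[4]=2
  step 9: row=2, L[2]='n', prepend. Next row=LF[2]=6
  step 10: row=6, L[6]='o', prepend. Next row=LF[6]=9
Reversed output: onmmnomnm$

Answer: onmmnomnm$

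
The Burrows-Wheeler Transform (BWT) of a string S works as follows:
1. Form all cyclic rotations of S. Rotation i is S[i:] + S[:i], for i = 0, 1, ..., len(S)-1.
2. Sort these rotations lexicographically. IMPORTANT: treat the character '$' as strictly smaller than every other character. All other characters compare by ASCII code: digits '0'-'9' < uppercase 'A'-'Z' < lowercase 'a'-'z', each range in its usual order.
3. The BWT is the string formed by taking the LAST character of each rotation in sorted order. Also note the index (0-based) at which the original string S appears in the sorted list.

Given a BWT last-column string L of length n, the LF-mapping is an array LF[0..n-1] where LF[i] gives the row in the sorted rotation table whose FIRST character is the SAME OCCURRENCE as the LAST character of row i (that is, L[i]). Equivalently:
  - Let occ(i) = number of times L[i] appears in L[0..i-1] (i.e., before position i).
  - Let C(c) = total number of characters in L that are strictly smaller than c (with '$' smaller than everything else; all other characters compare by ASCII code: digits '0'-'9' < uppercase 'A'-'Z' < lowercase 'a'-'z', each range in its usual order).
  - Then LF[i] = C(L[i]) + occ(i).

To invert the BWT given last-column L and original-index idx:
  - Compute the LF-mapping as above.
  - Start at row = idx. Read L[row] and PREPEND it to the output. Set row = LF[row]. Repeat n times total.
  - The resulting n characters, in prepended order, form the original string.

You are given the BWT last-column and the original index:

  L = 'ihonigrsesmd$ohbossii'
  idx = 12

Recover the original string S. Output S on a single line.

Answer: neighborhoodmississi$

Derivation:
LF mapping: 7 5 13 12 8 4 16 17 3 18 11 2 0 14 6 1 15 19 20 9 10
Walk LF starting at row 12, prepending L[row]:
  step 1: row=12, L[12]='$', prepend. Next row=LF[12]=0
  step 2: row=0, L[0]='i', prepend. Next row=LF[0]=7
  step 3: row=7, L[7]='s', prepend. Next row=LF[7]=17
  step 4: row=17, L[17]='s', prepend. Next row=LF[17]=19
  step 5: row=19, L[19]='i', prepend. Next row=LF[19]=9
  step 6: row=9, L[9]='s', prepend. Next row=LF[9]=18
  step 7: row=18, L[18]='s', prepend. Next row=LF[18]=20
  step 8: row=20, L[20]='i', prepend. Next row=LF[20]=10
  step 9: row=10, L[10]='m', prepend. Next row=LF[10]=11
  step 10: row=11, L[11]='d', prepend. Next row=LF[11]=2
  step 11: row=2, L[2]='o', prepend. Next row=LF[2]=13
  step 12: row=13, L[13]='o', prepend. Next row=LF[13]=14
  step 13: row=14, L[14]='h', prepend. Next row=LF[14]=6
  step 14: row=6, L[6]='r', prepend. Next row=LF[6]=16
  step 15: row=16, L[16]='o', prepend. Next row=LF[16]=15
  step 16: row=15, L[15]='b', prepend. Next row=LF[15]=1
  step 17: row=1, L[1]='h', prepend. Next row=LF[1]=5
  step 18: row=5, L[5]='g', prepend. Next row=LF[5]=4
  step 19: row=4, L[4]='i', prepend. Next row=LF[4]=8
  step 20: row=8, L[8]='e', prepend. Next row=LF[8]=3
  step 21: row=3, L[3]='n', prepend. Next row=LF[3]=12
Reversed output: neighborhoodmississi$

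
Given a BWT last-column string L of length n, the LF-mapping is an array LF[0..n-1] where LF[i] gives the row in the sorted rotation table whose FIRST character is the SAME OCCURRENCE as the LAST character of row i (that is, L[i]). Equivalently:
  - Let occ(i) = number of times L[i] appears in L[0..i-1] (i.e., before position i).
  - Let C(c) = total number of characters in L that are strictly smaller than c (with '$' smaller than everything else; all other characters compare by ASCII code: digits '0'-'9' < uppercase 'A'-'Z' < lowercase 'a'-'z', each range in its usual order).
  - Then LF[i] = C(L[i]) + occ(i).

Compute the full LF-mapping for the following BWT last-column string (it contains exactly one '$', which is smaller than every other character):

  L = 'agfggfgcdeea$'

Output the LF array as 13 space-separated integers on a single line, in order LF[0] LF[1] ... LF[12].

Char counts: '$':1, 'a':2, 'c':1, 'd':1, 'e':2, 'f':2, 'g':4
C (first-col start): C('$')=0, C('a')=1, C('c')=3, C('d')=4, C('e')=5, C('f')=7, C('g')=9
L[0]='a': occ=0, LF[0]=C('a')+0=1+0=1
L[1]='g': occ=0, LF[1]=C('g')+0=9+0=9
L[2]='f': occ=0, LF[2]=C('f')+0=7+0=7
L[3]='g': occ=1, LF[3]=C('g')+1=9+1=10
L[4]='g': occ=2, LF[4]=C('g')+2=9+2=11
L[5]='f': occ=1, LF[5]=C('f')+1=7+1=8
L[6]='g': occ=3, LF[6]=C('g')+3=9+3=12
L[7]='c': occ=0, LF[7]=C('c')+0=3+0=3
L[8]='d': occ=0, LF[8]=C('d')+0=4+0=4
L[9]='e': occ=0, LF[9]=C('e')+0=5+0=5
L[10]='e': occ=1, LF[10]=C('e')+1=5+1=6
L[11]='a': occ=1, LF[11]=C('a')+1=1+1=2
L[12]='$': occ=0, LF[12]=C('$')+0=0+0=0

Answer: 1 9 7 10 11 8 12 3 4 5 6 2 0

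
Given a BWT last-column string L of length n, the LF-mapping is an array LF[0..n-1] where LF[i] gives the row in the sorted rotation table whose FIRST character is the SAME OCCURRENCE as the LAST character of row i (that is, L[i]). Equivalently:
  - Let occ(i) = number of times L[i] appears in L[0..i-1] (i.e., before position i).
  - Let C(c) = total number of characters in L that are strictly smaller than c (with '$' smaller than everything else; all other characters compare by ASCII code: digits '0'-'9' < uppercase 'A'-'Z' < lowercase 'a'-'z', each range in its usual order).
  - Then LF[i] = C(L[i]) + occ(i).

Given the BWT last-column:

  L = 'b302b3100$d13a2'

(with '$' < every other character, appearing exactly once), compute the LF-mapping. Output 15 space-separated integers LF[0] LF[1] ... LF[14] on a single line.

Char counts: '$':1, '0':3, '1':2, '2':2, '3':3, 'a':1, 'b':2, 'd':1
C (first-col start): C('$')=0, C('0')=1, C('1')=4, C('2')=6, C('3')=8, C('a')=11, C('b')=12, C('d')=14
L[0]='b': occ=0, LF[0]=C('b')+0=12+0=12
L[1]='3': occ=0, LF[1]=C('3')+0=8+0=8
L[2]='0': occ=0, LF[2]=C('0')+0=1+0=1
L[3]='2': occ=0, LF[3]=C('2')+0=6+0=6
L[4]='b': occ=1, LF[4]=C('b')+1=12+1=13
L[5]='3': occ=1, LF[5]=C('3')+1=8+1=9
L[6]='1': occ=0, LF[6]=C('1')+0=4+0=4
L[7]='0': occ=1, LF[7]=C('0')+1=1+1=2
L[8]='0': occ=2, LF[8]=C('0')+2=1+2=3
L[9]='$': occ=0, LF[9]=C('$')+0=0+0=0
L[10]='d': occ=0, LF[10]=C('d')+0=14+0=14
L[11]='1': occ=1, LF[11]=C('1')+1=4+1=5
L[12]='3': occ=2, LF[12]=C('3')+2=8+2=10
L[13]='a': occ=0, LF[13]=C('a')+0=11+0=11
L[14]='2': occ=1, LF[14]=C('2')+1=6+1=7

Answer: 12 8 1 6 13 9 4 2 3 0 14 5 10 11 7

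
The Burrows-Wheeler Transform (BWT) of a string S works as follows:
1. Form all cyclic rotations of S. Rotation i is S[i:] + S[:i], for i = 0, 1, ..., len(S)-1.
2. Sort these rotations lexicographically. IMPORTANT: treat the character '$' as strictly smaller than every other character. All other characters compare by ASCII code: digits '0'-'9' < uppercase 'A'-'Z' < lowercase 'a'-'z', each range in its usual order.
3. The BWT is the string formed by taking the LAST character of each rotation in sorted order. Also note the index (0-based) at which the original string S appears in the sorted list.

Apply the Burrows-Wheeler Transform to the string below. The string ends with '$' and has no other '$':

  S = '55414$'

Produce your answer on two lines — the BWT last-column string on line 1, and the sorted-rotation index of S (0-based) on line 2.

Answer: 44155$
5

Derivation:
All 6 rotations (rotation i = S[i:]+S[:i]):
  rot[0] = 55414$
  rot[1] = 5414$5
  rot[2] = 414$55
  rot[3] = 14$554
  rot[4] = 4$5541
  rot[5] = $55414
Sorted (with $ < everything):
  sorted[0] = $55414  (last char: '4')
  sorted[1] = 14$554  (last char: '4')
  sorted[2] = 4$5541  (last char: '1')
  sorted[3] = 414$55  (last char: '5')
  sorted[4] = 5414$5  (last char: '5')
  sorted[5] = 55414$  (last char: '$')
Last column: 44155$
Original string S is at sorted index 5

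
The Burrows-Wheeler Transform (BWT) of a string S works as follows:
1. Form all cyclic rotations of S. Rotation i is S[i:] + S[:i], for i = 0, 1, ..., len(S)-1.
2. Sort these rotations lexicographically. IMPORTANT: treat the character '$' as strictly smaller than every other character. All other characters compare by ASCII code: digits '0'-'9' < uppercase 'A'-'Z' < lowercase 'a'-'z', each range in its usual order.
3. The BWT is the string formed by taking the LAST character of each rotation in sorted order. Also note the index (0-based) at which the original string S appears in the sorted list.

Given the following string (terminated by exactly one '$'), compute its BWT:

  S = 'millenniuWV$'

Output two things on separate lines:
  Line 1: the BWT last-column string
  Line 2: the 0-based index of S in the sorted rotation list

Answer: VWulmnli$nei
8

Derivation:
All 12 rotations (rotation i = S[i:]+S[:i]):
  rot[0] = millenniuWV$
  rot[1] = illenniuWV$m
  rot[2] = llenniuWV$mi
  rot[3] = lenniuWV$mil
  rot[4] = enniuWV$mill
  rot[5] = nniuWV$mille
  rot[6] = niuWV$millen
  rot[7] = iuWV$millenn
  rot[8] = uWV$millenni
  rot[9] = WV$millenniu
  rot[10] = V$millenniuW
  rot[11] = $millenniuWV
Sorted (with $ < everything):
  sorted[0] = $millenniuWV  (last char: 'V')
  sorted[1] = V$millenniuW  (last char: 'W')
  sorted[2] = WV$millenniu  (last char: 'u')
  sorted[3] = enniuWV$mill  (last char: 'l')
  sorted[4] = illenniuWV$m  (last char: 'm')
  sorted[5] = iuWV$millenn  (last char: 'n')
  sorted[6] = lenniuWV$mil  (last char: 'l')
  sorted[7] = llenniuWV$mi  (last char: 'i')
  sorted[8] = millenniuWV$  (last char: '$')
  sorted[9] = niuWV$millen  (last char: 'n')
  sorted[10] = nniuWV$mille  (last char: 'e')
  sorted[11] = uWV$millenni  (last char: 'i')
Last column: VWulmnli$nei
Original string S is at sorted index 8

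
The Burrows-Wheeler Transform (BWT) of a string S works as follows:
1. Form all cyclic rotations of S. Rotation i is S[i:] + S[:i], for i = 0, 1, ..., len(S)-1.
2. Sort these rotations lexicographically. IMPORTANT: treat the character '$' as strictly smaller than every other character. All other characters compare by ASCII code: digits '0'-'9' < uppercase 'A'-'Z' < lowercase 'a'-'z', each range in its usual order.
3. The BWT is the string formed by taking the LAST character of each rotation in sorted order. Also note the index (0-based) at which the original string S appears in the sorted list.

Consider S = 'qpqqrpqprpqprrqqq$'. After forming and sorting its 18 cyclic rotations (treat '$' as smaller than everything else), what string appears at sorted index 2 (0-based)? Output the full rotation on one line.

Answer: pqprrqqq$qpqqrpqpr

Derivation:
All 18 rotations (rotation i = S[i:]+S[:i]):
  rot[0] = qpqqrpqprpqprrqqq$
  rot[1] = pqqrpqprpqprrqqq$q
  rot[2] = qqrpqprpqprrqqq$qp
  rot[3] = qrpqprpqprrqqq$qpq
  rot[4] = rpqprpqprrqqq$qpqq
  rot[5] = pqprpqprrqqq$qpqqr
  rot[6] = qprpqprrqqq$qpqqrp
  rot[7] = prpqprrqqq$qpqqrpq
  rot[8] = rpqprrqqq$qpqqrpqp
  rot[9] = pqprrqqq$qpqqrpqpr
  rot[10] = qprrqqq$qpqqrpqprp
  rot[11] = prrqqq$qpqqrpqprpq
  rot[12] = rrqqq$qpqqrpqprpqp
  rot[13] = rqqq$qpqqrpqprpqpr
  rot[14] = qqq$qpqqrpqprpqprr
  rot[15] = qq$qpqqrpqprpqprrq
  rot[16] = q$qpqqrpqprpqprrqq
  rot[17] = $qpqqrpqprpqprrqqq
Sorted (with $ < everything):
  sorted[0] = $qpqqrpqprpqprrqqq
  sorted[1] = pqprpqprrqqq$qpqqr
  sorted[2] = pqprrqqq$qpqqrpqpr
  sorted[3] = pqqrpqprpqprrqqq$q
  sorted[4] = prpqprrqqq$qpqqrpq
  sorted[5] = prrqqq$qpqqrpqprpq
  sorted[6] = q$qpqqrpqprpqprrqq
  sorted[7] = qpqqrpqprpqprrqqq$
  sorted[8] = qprpqprrqqq$qpqqrp
  sorted[9] = qprrqqq$qpqqrpqprp
  sorted[10] = qq$qpqqrpqprpqprrq
  sorted[11] = qqq$qpqqrpqprpqprr
  sorted[12] = qqrpqprpqprrqqq$qp
  sorted[13] = qrpqprpqprrqqq$qpq
  sorted[14] = rpqprpqprrqqq$qpqq
  sorted[15] = rpqprrqqq$qpqqrpqp
  sorted[16] = rqqq$qpqqrpqprpqpr
  sorted[17] = rrqqq$qpqqrpqprpqp
sorted[2] = pqprrqqq$qpqqrpqpr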